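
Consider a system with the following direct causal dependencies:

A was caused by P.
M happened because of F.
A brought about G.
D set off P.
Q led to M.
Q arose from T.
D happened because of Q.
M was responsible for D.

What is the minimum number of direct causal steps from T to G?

5

Shortest chain: T → Q → D → P → A → G.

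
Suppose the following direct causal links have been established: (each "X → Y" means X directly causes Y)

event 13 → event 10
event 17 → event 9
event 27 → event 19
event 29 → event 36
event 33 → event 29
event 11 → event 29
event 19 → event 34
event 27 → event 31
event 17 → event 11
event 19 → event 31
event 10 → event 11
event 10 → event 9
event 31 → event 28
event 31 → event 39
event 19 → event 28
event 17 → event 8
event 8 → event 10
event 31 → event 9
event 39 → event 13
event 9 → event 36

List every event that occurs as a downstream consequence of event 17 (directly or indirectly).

event 10, event 11, event 29, event 36, event 8, event 9

Direct effects: event 8, event 11, event 9.
2 steps out: event 10, event 29, event 36.
Not reachable from it: event 27, event 19, event 31, event 39, event 28, event 13, event 34, event 33.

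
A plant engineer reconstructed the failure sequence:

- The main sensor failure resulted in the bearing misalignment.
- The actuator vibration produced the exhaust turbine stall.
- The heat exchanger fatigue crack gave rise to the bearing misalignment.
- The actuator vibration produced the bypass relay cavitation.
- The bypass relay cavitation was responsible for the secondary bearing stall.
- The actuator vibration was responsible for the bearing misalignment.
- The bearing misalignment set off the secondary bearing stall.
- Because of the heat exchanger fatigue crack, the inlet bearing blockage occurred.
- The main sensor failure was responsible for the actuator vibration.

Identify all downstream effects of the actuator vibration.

the bearing misalignment, the bypass relay cavitation, the exhaust turbine stall, the secondary bearing stall

Direct effects: the exhaust turbine stall, the bypass relay cavitation, the bearing misalignment.
2 steps out: the secondary bearing stall.
Not reachable from it: the main sensor failure, the heat exchanger fatigue crack, the inlet bearing blockage.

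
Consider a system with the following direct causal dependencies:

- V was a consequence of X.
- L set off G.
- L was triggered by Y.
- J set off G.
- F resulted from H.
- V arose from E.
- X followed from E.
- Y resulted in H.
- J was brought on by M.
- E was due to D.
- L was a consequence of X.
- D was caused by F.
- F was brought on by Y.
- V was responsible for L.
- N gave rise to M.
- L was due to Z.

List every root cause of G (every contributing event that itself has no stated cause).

N, Y, Z

Tracing upstream from G: G ← J ← M ← N.
A separate upstream branch: G ← L ← Y.
A separate upstream branch: G ← L ← Z.
Each of those chain origins has no stated cause.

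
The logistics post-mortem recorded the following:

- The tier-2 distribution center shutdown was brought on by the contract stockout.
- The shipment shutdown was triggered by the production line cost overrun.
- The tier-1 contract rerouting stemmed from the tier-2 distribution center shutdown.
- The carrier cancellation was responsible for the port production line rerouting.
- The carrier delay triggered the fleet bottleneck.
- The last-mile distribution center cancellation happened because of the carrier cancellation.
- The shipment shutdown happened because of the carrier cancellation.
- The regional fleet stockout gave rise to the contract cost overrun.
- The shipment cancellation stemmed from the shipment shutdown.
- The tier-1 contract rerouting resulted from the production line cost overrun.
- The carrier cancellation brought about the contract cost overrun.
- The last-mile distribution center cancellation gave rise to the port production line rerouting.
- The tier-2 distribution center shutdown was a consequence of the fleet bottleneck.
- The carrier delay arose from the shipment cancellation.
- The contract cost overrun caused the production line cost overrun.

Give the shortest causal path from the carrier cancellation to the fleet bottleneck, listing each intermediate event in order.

the carrier cancellation → the shipment shutdown
the shipment shutdown → the shipment cancellation
the shipment cancellation → the carrier delay
the carrier delay → the fleet bottleneck
Length: 4 steps.

the carrier cancellation → the shipment shutdown → the shipment cancellation → the carrier delay → the fleet bottleneck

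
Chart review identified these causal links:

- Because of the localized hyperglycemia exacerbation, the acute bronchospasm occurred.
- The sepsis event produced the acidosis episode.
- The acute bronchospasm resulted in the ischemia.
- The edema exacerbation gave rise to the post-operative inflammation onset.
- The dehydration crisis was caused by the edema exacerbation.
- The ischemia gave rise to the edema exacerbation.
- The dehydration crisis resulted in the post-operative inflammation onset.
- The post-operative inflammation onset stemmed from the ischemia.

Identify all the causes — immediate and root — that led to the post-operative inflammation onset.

Immediate causes of the post-operative inflammation onset: the ischemia, the edema exacerbation, the dehydration crisis.
Further upstream: the localized hyperglycemia exacerbation, the acute bronchospasm.

the acute bronchospasm, the dehydration crisis, the edema exacerbation, the ischemia, the localized hyperglycemia exacerbation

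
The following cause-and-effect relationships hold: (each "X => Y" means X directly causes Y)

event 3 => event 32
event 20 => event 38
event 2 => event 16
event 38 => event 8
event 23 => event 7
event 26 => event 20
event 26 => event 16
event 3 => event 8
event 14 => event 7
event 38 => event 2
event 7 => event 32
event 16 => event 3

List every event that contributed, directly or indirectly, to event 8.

event 16, event 2, event 20, event 26, event 3, event 38

Immediate causes of event 8: event 38, event 3.
Further upstream: event 26, event 20, event 2, event 16.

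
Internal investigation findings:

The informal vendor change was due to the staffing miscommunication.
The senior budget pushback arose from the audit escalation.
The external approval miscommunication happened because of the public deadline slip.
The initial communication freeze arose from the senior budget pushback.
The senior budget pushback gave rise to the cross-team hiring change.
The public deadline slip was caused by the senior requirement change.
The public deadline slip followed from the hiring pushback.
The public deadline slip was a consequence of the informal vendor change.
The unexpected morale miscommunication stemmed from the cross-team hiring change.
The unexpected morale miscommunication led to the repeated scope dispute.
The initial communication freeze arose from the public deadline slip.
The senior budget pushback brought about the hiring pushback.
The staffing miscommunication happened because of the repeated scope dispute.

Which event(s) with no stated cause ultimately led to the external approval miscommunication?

Tracing upstream from the external approval miscommunication: the external approval miscommunication ← the public deadline slip ← the hiring pushback ← the senior budget pushback ← the audit escalation.
A separate upstream branch: the external approval miscommunication ← the public deadline slip ← the senior requirement change.
Each of those chain origins has no stated cause.

the audit escalation, the senior requirement change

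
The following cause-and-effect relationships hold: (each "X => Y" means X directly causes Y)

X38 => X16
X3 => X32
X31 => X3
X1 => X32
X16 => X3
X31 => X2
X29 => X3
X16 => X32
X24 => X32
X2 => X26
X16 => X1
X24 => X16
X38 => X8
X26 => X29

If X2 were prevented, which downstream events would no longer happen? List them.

X26, X29

Downstream of X2: X26, X29, X3, X32.
Of those, still caused via another path: X3, X32.
The remainder have no surviving cause.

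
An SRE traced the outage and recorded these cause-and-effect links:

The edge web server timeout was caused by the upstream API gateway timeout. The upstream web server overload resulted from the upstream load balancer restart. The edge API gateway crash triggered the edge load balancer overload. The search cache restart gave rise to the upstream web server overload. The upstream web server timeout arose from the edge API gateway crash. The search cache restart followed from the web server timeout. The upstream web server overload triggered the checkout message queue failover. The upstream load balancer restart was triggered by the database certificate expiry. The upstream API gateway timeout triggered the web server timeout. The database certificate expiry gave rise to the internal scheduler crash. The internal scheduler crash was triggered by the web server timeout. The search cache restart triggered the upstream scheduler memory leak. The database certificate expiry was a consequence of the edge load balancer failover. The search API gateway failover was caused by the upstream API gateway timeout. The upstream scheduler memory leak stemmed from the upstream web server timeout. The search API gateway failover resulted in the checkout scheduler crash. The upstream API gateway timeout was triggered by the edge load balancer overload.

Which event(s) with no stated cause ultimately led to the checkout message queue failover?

Tracing upstream from the checkout message queue failover: the checkout message queue failover ← the upstream web server overload ← the upstream load balancer restart ← the database certificate expiry ← the edge load balancer failover.
A separate upstream branch: the checkout message queue failover ← the upstream web server overload ← the search cache restart ← the web server timeout ← the upstream API gateway timeout ← the edge load balancer overload ← the edge API gateway crash.
Each of those chain origins has no stated cause.

the edge API gateway crash, the edge load balancer failover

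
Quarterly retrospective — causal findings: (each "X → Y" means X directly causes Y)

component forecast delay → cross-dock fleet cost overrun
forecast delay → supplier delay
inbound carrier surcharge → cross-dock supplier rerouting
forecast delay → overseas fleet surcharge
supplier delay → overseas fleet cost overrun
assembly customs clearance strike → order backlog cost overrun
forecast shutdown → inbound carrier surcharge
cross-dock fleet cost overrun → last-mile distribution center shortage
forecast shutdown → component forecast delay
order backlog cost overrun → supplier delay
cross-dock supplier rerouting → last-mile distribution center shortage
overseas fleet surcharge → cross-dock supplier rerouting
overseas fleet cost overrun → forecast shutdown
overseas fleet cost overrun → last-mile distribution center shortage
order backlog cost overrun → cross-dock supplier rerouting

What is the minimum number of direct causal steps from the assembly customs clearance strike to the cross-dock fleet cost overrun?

Shortest chain: the assembly customs clearance strike → the order backlog cost overrun → the supplier delay → the overseas fleet cost overrun → the forecast shutdown → the component forecast delay → the cross-dock fleet cost overrun.

6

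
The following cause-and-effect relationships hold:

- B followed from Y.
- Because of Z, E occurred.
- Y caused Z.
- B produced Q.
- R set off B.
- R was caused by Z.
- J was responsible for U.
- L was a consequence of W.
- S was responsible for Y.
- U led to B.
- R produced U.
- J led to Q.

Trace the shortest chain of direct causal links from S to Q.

S → Y
Y → B
B → Q
Length: 3 steps.

S → Y → B → Q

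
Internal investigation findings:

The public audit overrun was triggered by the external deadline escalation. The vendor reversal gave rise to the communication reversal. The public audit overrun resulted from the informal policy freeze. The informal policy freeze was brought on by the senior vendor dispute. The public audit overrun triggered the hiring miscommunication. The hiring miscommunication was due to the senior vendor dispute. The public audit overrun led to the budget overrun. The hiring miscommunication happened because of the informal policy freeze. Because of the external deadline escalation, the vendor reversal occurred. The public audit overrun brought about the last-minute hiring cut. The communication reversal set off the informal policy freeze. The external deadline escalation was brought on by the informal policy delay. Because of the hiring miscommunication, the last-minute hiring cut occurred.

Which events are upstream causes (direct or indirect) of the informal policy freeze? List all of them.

Immediate causes of the informal policy freeze: the senior vendor dispute, the communication reversal.
Further upstream: the informal policy delay, the external deadline escalation, the vendor reversal.

the communication reversal, the external deadline escalation, the informal policy delay, the senior vendor dispute, the vendor reversal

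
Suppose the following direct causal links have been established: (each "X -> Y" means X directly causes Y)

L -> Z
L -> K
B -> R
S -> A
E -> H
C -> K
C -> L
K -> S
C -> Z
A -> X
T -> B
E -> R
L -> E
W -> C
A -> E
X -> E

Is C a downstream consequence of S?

S leads to A, X, E, H, R; C is not among them.

No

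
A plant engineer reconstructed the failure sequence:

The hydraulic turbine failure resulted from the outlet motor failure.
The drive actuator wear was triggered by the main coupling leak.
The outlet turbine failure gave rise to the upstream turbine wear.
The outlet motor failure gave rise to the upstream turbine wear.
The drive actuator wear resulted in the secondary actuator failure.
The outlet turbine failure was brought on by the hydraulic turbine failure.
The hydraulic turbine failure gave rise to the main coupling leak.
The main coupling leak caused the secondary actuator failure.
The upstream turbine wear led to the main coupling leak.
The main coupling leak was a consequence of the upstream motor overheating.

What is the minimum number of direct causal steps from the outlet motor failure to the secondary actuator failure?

3

Shortest chain: the outlet motor failure → the hydraulic turbine failure → the main coupling leak → the secondary actuator failure.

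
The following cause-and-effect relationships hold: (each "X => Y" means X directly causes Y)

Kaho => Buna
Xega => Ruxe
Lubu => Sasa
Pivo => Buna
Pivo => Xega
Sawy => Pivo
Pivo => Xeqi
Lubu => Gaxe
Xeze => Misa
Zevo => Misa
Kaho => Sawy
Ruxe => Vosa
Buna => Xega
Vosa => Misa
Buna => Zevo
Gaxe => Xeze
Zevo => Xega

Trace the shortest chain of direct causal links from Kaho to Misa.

Kaho → Buna → Zevo → Misa

Kaho → Buna
Buna → Zevo
Zevo → Misa
Length: 3 steps.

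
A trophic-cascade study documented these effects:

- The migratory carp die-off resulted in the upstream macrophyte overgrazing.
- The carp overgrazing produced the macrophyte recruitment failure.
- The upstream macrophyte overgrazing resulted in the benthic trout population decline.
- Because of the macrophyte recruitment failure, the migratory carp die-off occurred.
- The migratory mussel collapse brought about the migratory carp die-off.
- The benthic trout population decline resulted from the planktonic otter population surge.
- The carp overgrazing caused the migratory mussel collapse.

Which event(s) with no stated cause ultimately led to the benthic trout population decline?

the carp overgrazing, the planktonic otter population surge

Tracing upstream from the benthic trout population decline: the benthic trout population decline ← the upstream macrophyte overgrazing ← the migratory carp die-off ← the migratory mussel collapse ← the carp overgrazing.
A separate upstream branch: the benthic trout population decline ← the planktonic otter population surge.
Each of those chain origins has no stated cause.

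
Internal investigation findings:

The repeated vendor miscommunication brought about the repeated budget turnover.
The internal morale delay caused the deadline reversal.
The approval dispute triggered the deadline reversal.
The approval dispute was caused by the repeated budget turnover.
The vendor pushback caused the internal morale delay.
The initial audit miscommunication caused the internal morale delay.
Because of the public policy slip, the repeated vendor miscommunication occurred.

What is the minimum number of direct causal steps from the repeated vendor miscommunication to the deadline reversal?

Shortest chain: the repeated vendor miscommunication → the repeated budget turnover → the approval dispute → the deadline reversal.

3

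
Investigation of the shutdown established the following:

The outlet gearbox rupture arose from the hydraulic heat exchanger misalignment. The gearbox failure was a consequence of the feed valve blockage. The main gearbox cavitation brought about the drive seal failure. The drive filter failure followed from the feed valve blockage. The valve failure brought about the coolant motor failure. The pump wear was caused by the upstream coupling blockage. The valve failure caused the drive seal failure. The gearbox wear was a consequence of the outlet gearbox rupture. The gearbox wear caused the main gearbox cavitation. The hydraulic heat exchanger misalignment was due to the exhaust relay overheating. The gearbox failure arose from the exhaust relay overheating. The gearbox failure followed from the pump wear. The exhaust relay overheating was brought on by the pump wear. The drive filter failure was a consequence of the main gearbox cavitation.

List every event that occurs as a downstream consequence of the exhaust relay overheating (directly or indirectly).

Direct effects: the hydraulic heat exchanger misalignment, the gearbox failure.
2 steps out: the outlet gearbox rupture.
3 steps out: the gearbox wear.
4 steps out: the main gearbox cavitation.
5 steps out: the drive seal failure, the drive filter failure.
Not reachable from it: the valve failure, the upstream coupling blockage, the coolant motor failure, the pump wear, the feed valve blockage.

the drive filter failure, the drive seal failure, the gearbox failure, the gearbox wear, the hydraulic heat exchanger misalignment, the main gearbox cavitation, the outlet gearbox rupture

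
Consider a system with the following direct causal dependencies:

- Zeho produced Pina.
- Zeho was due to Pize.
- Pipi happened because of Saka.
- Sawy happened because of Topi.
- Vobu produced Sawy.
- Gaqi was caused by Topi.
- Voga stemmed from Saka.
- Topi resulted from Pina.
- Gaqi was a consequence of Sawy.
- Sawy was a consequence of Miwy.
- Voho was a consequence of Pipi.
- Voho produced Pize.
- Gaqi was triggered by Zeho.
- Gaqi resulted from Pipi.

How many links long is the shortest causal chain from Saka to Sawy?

7

Shortest chain: Saka → Pipi → Voho → Pize → Zeho → Pina → Topi → Sawy.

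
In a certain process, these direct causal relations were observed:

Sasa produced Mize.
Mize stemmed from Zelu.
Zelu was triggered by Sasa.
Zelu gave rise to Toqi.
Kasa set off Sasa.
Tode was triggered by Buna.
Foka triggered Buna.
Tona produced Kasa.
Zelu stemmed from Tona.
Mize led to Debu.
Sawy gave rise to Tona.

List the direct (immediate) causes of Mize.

Sasa, Zelu

Upstream contributors include Sawy, Tona, Kasa, but only Sasa, Zelu feed directly into Mize.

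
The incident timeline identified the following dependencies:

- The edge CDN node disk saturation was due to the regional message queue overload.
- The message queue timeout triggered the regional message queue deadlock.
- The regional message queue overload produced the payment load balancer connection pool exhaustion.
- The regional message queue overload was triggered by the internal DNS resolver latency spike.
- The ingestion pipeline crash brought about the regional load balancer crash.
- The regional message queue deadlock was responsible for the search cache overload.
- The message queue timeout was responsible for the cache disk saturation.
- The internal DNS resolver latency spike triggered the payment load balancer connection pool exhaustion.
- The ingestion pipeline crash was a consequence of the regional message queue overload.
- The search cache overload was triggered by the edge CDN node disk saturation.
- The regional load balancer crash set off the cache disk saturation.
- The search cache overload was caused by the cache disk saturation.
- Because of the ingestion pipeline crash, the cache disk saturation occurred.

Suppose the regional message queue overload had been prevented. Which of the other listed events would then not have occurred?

the edge CDN node disk saturation, the ingestion pipeline crash, the regional load balancer crash

Downstream of the regional message queue overload: the payment load balancer connection pool exhaustion, the ingestion pipeline crash, the regional load balancer crash, the cache disk saturation, the edge CDN node disk saturation, the search cache overload.
Of those, still caused via another path: the payment load balancer connection pool exhaustion, the cache disk saturation, the search cache overload.
The remainder have no surviving cause.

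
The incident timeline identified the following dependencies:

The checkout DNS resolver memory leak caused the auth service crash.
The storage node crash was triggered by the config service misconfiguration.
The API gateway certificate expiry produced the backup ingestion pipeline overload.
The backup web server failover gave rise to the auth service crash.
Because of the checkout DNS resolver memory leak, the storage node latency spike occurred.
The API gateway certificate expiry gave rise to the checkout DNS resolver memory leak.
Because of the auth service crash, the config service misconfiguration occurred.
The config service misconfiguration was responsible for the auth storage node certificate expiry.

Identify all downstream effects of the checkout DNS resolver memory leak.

the auth service crash, the auth storage node certificate expiry, the config service misconfiguration, the storage node crash, the storage node latency spike

Direct effects: the auth service crash, the storage node latency spike.
2 steps out: the config service misconfiguration.
3 steps out: the storage node crash, the auth storage node certificate expiry.
Not reachable from it: the API gateway certificate expiry, the backup ingestion pipeline overload, the backup web server failover.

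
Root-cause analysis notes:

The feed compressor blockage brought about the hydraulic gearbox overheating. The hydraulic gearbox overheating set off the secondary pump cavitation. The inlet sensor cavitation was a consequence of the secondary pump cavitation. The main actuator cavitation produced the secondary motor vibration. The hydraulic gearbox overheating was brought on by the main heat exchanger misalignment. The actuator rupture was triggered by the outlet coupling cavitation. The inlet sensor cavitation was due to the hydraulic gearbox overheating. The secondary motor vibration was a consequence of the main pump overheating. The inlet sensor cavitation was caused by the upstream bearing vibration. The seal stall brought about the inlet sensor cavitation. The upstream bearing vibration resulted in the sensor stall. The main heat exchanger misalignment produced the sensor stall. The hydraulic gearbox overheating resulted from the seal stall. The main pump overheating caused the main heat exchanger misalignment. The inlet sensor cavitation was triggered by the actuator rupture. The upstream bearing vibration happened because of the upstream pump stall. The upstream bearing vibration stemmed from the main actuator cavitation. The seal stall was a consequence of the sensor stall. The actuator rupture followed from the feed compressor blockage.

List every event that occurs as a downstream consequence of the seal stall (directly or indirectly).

the hydraulic gearbox overheating, the inlet sensor cavitation, the secondary pump cavitation

Direct effects: the hydraulic gearbox overheating, the inlet sensor cavitation.
2 steps out: the secondary pump cavitation.
Not reachable from it: the main actuator cavitation, the main pump overheating, the upstream pump stall, the main heat exchanger misalignment, the outlet coupling cavitation, the upstream bearing vibration, the sensor stall, the feed compressor blockage, the secondary motor vibration, the actuator rupture.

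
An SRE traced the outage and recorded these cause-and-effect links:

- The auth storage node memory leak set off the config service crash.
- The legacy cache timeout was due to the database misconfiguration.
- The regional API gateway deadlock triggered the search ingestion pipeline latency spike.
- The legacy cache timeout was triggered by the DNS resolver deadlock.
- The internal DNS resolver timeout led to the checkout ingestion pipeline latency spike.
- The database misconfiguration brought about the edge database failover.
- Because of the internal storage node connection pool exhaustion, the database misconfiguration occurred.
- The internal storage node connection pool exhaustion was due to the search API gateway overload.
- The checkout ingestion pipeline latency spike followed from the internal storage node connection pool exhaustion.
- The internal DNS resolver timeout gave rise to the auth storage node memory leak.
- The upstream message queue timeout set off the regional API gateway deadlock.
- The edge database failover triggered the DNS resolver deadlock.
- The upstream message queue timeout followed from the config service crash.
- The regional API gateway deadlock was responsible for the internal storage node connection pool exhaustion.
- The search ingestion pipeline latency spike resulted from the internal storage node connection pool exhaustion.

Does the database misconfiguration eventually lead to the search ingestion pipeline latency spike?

The database misconfiguration leads to the edge database failover, the DNS resolver deadlock, the legacy cache timeout; the search ingestion pipeline latency spike is not among them.

No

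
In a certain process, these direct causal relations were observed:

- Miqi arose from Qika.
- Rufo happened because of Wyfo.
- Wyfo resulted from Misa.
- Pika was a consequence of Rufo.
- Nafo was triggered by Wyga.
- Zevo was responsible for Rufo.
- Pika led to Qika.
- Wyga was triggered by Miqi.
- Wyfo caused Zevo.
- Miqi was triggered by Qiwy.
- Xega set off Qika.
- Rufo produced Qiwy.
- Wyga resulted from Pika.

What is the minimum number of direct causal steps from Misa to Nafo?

5

Shortest chain: Misa → Wyfo → Rufo → Pika → Wyga → Nafo.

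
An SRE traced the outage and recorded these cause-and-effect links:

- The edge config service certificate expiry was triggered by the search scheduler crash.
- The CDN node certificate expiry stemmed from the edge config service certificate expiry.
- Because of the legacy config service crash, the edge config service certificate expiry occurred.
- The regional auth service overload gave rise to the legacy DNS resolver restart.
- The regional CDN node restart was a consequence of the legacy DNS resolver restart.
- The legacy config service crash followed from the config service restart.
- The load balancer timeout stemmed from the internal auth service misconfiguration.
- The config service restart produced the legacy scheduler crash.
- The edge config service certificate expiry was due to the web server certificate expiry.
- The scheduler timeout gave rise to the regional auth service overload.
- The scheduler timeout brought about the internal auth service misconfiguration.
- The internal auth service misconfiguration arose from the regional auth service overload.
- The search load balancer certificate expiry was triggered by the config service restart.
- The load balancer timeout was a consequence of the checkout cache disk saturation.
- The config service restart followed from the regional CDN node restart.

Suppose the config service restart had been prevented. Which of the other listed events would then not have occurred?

the legacy config service crash, the legacy scheduler crash, the search load balancer certificate expiry

Downstream of the config service restart: the legacy scheduler crash, the legacy config service crash, the search load balancer certificate expiry, the edge config service certificate expiry, the CDN node certificate expiry.
Of those, still caused via another path: the edge config service certificate expiry, the CDN node certificate expiry.
The remainder have no surviving cause.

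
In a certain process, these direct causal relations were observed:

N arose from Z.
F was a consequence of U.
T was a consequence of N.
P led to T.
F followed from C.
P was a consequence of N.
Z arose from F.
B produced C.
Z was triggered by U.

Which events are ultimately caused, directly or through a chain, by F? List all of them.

Direct effects: Z.
2 steps out: N.
3 steps out: P, T.
Not reachable from it: B, C, U.

N, P, T, Z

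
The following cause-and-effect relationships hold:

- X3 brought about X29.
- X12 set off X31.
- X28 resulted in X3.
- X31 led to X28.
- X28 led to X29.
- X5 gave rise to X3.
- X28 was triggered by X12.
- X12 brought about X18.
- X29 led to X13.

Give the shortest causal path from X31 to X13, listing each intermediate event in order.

X31 → X28 → X29 → X13

X31 → X28
X28 → X29
X29 → X13
Length: 3 steps.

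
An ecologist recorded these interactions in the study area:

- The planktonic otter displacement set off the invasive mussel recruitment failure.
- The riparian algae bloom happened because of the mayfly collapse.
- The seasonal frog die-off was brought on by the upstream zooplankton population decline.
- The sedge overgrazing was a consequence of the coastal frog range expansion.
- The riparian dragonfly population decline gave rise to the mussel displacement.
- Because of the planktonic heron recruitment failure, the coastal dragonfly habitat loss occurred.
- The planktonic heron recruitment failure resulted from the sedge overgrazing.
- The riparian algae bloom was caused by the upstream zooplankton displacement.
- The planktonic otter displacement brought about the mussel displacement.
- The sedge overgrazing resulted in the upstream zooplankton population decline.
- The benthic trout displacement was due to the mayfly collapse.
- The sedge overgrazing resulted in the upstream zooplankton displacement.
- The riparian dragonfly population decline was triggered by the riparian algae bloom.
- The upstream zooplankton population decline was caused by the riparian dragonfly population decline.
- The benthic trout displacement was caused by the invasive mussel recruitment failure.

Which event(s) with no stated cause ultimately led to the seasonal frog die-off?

the coastal frog range expansion, the mayfly collapse

Tracing upstream from the seasonal frog die-off: the seasonal frog die-off ← the upstream zooplankton population decline ← the sedge overgrazing ← the coastal frog range expansion.
A separate upstream branch: the seasonal frog die-off ← the upstream zooplankton population decline ← the riparian dragonfly population decline ← the riparian algae bloom ← the mayfly collapse.
Each of those chain origins has no stated cause.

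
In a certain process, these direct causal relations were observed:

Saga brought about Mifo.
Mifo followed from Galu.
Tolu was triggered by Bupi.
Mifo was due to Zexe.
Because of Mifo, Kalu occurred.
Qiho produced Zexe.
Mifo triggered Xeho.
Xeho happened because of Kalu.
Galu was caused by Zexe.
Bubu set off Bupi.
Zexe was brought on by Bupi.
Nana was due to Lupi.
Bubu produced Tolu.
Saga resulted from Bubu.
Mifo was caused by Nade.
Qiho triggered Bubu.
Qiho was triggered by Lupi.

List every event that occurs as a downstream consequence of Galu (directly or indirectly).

Kalu, Mifo, Xeho

Direct effects: Mifo.
2 steps out: Kalu, Xeho.
Not reachable from it: Lupi, Nana, Qiho, Bubu, Bupi, Zexe, Tolu, Saga, Nade.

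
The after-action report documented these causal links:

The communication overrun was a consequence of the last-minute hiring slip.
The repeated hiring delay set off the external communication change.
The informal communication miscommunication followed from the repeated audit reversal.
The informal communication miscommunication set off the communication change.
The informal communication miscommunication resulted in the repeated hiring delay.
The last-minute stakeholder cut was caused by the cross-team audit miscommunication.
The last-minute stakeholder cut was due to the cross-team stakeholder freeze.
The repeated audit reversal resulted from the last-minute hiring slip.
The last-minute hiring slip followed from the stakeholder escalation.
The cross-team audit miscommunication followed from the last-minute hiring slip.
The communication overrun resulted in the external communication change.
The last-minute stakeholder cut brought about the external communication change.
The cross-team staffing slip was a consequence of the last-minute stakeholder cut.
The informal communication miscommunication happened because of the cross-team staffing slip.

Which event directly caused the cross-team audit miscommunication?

Upstream contributors include the stakeholder escalation, but only the last-minute hiring slip feeds directly into the cross-team audit miscommunication.

the last-minute hiring slip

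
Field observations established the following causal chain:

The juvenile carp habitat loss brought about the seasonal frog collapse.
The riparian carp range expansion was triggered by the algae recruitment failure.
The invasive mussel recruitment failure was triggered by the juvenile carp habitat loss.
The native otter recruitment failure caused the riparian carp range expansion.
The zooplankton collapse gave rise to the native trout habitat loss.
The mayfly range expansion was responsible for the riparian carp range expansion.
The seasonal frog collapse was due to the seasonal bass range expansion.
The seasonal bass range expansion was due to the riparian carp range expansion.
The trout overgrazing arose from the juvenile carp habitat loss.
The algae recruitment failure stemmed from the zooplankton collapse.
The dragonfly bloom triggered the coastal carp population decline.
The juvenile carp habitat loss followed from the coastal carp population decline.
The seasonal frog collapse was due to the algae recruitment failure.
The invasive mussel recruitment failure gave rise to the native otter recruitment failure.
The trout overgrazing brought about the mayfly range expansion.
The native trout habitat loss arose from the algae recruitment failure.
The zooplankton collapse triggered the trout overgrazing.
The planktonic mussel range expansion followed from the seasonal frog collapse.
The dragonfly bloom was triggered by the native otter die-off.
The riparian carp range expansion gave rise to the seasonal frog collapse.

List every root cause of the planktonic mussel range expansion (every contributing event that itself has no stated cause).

Tracing upstream from the planktonic mussel range expansion: the planktonic mussel range expansion ← the seasonal frog collapse ← the juvenile carp habitat loss ← the coastal carp population decline ← the dragonfly bloom ← the native otter die-off.
A separate upstream branch: the planktonic mussel range expansion ← the seasonal frog collapse ← the algae recruitment failure ← the zooplankton collapse.
Each of those chain origins has no stated cause.

the native otter die-off, the zooplankton collapse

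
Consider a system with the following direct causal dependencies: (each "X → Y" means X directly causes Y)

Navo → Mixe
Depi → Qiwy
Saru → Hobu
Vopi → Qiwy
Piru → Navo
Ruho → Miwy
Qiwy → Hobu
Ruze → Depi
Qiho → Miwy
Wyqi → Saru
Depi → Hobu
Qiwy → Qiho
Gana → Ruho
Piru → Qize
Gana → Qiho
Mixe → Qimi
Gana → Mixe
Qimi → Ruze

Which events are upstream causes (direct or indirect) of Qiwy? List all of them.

Depi, Gana, Mixe, Navo, Piru, Qimi, Ruze, Vopi

Immediate causes of Qiwy: Vopi, Depi.
Further upstream: Piru, Navo, Gana, Mixe, Qimi, Ruze.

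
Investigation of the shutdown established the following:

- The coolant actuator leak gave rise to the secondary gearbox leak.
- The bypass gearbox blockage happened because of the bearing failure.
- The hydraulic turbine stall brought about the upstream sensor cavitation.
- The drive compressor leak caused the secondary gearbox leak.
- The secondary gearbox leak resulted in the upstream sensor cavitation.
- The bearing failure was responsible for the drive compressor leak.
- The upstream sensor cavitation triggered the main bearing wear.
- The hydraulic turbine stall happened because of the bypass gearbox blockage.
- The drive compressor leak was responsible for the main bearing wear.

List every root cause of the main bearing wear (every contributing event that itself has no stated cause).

the bearing failure, the coolant actuator leak

Tracing upstream from the main bearing wear: the main bearing wear ← the drive compressor leak ← the bearing failure.
A separate upstream branch: the main bearing wear ← the upstream sensor cavitation ← the secondary gearbox leak ← the coolant actuator leak.
Each of those chain origins has no stated cause.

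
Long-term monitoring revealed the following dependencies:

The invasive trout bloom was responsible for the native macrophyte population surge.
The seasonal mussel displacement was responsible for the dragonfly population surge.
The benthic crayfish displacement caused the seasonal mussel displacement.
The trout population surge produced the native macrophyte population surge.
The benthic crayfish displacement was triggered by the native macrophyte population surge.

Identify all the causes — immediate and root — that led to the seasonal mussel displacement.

Immediate cause of the seasonal mussel displacement: the benthic crayfish displacement.
Further upstream: the invasive trout bloom, the trout population surge, the native macrophyte population surge.

the benthic crayfish displacement, the invasive trout bloom, the native macrophyte population surge, the trout population surge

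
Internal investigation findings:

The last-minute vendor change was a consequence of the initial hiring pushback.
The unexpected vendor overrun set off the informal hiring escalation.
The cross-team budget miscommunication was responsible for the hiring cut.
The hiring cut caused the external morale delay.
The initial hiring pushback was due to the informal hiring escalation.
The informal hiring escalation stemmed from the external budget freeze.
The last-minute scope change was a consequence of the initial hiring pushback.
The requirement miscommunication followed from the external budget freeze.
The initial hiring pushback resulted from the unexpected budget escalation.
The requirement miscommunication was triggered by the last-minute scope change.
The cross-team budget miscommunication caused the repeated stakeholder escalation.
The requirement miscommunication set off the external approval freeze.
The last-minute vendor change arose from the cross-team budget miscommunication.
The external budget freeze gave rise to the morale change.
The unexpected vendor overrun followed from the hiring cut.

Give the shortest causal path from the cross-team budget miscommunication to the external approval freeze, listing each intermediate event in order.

the cross-team budget miscommunication → the hiring cut
the hiring cut → the unexpected vendor overrun
the unexpected vendor overrun → the informal hiring escalation
the informal hiring escalation → the initial hiring pushback
the initial hiring pushback → the last-minute scope change
the last-minute scope change → the requirement miscommunication
the requirement miscommunication → the external approval freeze
Length: 7 steps.

the cross-team budget miscommunication → the hiring cut → the unexpected vendor overrun → the informal hiring escalation → the initial hiring pushback → the last-minute scope change → the requirement miscommunication → the external approval freeze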